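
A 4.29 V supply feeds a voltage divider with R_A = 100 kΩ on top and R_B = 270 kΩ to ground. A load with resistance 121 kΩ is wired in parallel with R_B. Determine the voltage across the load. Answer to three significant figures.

The load sits in parallel with R_B: R_B‖R_L = (270 × 121) / (270 + 121) = 83.55 kΩ.
V_out = 4.29 × 83.55 / (100 + 83.55) = 4.29 × 83.55/183.6 = 1.95 V.

V_out ≈ 1.95 V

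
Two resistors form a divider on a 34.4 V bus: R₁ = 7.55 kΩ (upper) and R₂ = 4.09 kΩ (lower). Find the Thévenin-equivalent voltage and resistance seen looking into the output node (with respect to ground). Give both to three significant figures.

V_th is the open-circuit tap voltage: 34.4 × 4.09/(7.55 + 4.09) = 12.1 V.
With the supply zeroed, R₁ and R₂ appear in parallel from the tap: R_th = R₁‖R₂ = (7.55 × 4.09)/11.64 = 2.65 kΩ.

V_th = 12.1 V, R_th = 2.65 kΩ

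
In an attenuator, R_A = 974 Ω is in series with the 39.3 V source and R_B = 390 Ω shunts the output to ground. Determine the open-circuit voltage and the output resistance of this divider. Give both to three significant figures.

V_th = 11.2 V, R_th = 278 Ω

V_th is the open-circuit tap voltage: 39.3 × 390/(974 + 390) = 11.2 V.
With the supply zeroed, R_A and R_B appear in parallel from the tap: R_th = R_A‖R_B = (974 × 390)/1364 = 278 Ω.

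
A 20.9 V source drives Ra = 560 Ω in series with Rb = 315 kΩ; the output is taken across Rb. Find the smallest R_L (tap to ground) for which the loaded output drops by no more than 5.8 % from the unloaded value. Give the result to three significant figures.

Output resistance R_th = Ra‖Rb = (560 × 315000)/315600 = 559.0 Ω.
The fractional drop is R_th/(R_th + R_L); requiring this ≤ 0.0580 gives R_L ≥ R_th(1/0.0580 − 1) = 559.0 × 16.24 = 9.08 kΩ.

R_L(min) ≈ 9.08 kΩ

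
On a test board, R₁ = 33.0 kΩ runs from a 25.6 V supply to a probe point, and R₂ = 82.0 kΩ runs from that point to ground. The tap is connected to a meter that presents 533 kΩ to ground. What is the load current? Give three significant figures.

I_L ≈ 0.0328 mA

R₂‖R_L = 71.07 kΩ; V_out = 25.6 × 71.07/104.1 = 17.48 V.
I_L = V_out / R_L = 17.48 / 533 kΩ = 0.0328 mA.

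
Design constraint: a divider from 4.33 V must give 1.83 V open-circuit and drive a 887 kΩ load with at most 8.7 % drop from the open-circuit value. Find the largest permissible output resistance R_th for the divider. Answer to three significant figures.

Loading drop = R_th/(R_th + R_L) ≤ 0.0870, so R_th ≤ R_L · ε/(1−ε) = 887 kΩ × 0.0870/0.9130 = 84.5 kΩ.
(Any R1, R2 with R2/(R1+R2) = 0.423 and R1‖R2 ≤ 84.5 kΩ will meet the spec.)

R_th ≤ 84.5 kΩ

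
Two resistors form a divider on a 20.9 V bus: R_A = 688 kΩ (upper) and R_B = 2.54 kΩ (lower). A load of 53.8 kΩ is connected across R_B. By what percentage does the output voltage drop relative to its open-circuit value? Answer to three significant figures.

The divider's output (Thévenin) resistance is R_A‖R_B = 2.531 kΩ.
Fractional drop under load = R_th/(R_th + R_L) = 2.531 / (2.531 + 53.8) = 0.04493.
So the output falls by 4.49 %.

4.49 %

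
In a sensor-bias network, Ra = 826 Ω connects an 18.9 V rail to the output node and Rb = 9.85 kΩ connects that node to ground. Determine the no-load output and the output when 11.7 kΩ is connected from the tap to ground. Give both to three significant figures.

Unloaded: 17.4 V; loaded: 16.4 V

Open-circuit: V = 18.9 × 9850/(826 + 9850) = 17.4 V.
With the load, Rb becomes Rb‖R_L = 5348 Ω, so V = 18.9 × 5348/6174 = 16.4 V.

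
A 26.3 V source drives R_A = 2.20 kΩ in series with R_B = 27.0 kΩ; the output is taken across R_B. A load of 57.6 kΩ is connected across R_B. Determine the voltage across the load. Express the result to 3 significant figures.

The load sits in parallel with R_B: R_B‖R_L = (27.0 × 57.6) / (27.0 + 57.6) = 18.38 kΩ.
V_out = 26.3 × 18.38 / (2.20 + 18.38) = 26.3 × 18.38/20.58 = 23.5 V.

V_out ≈ 23.5 V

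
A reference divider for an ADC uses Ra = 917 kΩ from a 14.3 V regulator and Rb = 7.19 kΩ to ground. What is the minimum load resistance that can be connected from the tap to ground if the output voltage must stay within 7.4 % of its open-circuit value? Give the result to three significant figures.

R_L(min) ≈ 89.3 kΩ

Output resistance R_th = Ra‖Rb = (917 × 7.19)/924.2 = 7.134 kΩ.
The fractional drop is R_th/(R_th + R_L); requiring this ≤ 0.0740 gives R_L ≥ R_th(1/0.0740 − 1) = 7.134 × 12.51 = 89.3 kΩ.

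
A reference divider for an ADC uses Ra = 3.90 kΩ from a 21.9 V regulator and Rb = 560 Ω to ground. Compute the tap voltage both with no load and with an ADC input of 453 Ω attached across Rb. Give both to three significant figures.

Unloaded: 2.75 V; loaded: 1.32 V

Open-circuit: V = 21.9 × 560/(3900 + 560) = 2.75 V.
With the load, Rb becomes Rb‖R_L = 250.4 Ω, so V = 21.9 × 250.4/4150 = 1.32 V.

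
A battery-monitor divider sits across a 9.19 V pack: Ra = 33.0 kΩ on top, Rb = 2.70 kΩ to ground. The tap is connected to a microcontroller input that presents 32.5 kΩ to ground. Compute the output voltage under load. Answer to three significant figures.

The load sits in parallel with Rb: Rb‖R_L = (2.70 × 32.5) / (2.70 + 32.5) = 2.493 kΩ.
V_out = 9.19 × 2.493 / (33.0 + 2.493) = 9.19 × 2.493/35.49 = 0.645 V.

V_out ≈ 0.645 V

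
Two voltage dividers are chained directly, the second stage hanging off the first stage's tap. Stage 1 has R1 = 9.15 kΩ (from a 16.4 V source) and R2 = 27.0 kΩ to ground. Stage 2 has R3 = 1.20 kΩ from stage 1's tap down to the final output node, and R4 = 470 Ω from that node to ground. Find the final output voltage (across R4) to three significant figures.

V_out ≈ 0.677 V

Stage 2 presents R3+R4 = 1670 Ω as a load on stage 1's tap.
Stage 1's lower leg becomes R2‖(R3+R4) = 1573 Ω, so V_mid = 16.4 × 1573/10720 = 2.405 V.
Stage 2 is itself unloaded: V_out = V_mid × R4/(R3+R4) = 2.405 × 470/1670 = 0.677 V.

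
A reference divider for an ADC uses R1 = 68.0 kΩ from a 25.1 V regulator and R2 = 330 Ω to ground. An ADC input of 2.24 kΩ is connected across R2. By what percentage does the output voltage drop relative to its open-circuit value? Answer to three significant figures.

Unloaded V = 25.1 × 330/68330 = 0.12122 V.
Loaded: R2‖R_L = 287.6 Ω, giving V = 25.1 × 287.6/68290 = 0.10572 V.
Drop = (0.12122 − 0.10572) / 0.12122 = 12.8 %.

12.8 %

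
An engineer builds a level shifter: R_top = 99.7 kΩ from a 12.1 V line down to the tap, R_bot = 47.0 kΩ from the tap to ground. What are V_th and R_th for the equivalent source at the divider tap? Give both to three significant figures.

V_th = 3.88 V, R_th = 31.9 kΩ

V_th is the open-circuit tap voltage: 12.1 × 47.0/(99.7 + 47.0) = 3.88 V.
With the supply zeroed, R_top and R_bot appear in parallel from the tap: R_th = R_top‖R_bot = (99.7 × 47.0)/146.7 = 31.9 kΩ.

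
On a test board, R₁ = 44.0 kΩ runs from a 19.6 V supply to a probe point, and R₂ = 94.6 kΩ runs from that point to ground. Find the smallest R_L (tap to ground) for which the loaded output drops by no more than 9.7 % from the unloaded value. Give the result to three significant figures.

R_L(min) ≈ 280 kΩ

Output resistance R_th = R₁‖R₂ = (44.0 × 94.6)/138.6 = 30.03 kΩ.
The fractional drop is R_th/(R_th + R_L); requiring this ≤ 0.0970 gives R_L ≥ R_th(1/0.0970 − 1) = 30.03 × 9.309 = 280 kΩ.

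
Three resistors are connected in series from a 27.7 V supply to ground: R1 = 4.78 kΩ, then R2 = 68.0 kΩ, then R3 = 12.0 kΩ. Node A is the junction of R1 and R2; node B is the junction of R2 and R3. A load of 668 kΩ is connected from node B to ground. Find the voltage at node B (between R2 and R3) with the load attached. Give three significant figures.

At node B, R3 is in parallel with the load: R3‖R_L = 11.79 kΩ.
Below node A the resistance is R2 + (R3‖R_L) = 79.79 kΩ, so V_A = 27.7 × 79.79/84.57 = 26.13 V.
Then V_B = V_A × (R3‖R_L)/(R2 + R3‖R_L) = 26.13 × 11.79/79.79 = 3.86 V.

V ≈ 3.86 V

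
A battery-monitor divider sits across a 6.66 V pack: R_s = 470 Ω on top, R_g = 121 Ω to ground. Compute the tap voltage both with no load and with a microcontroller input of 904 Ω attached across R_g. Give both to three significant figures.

Open-circuit: V = 6.66 × 121/(470 + 121) = 1.36 V.
With the load, R_g becomes R_g‖R_L = 106.7 Ω, so V = 6.66 × 106.7/576.7 = 1.23 V.

Unloaded: 1.36 V; loaded: 1.23 V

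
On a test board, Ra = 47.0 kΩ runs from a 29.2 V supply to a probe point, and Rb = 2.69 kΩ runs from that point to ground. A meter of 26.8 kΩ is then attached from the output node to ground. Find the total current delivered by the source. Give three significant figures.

I ≈ 0.591 mA

Rb‖R_L = 2.445 kΩ, so the source sees Ra + Rb‖R_L = 49.44 kΩ.
I = 29.2 V / 49.44 kΩ = 0.591 mA.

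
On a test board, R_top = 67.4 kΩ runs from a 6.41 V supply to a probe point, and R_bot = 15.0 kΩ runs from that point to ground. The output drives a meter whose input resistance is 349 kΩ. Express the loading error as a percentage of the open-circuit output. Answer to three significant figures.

The divider's output (Thévenin) resistance is R_top‖R_bot = 12.27 kΩ.
Fractional drop under load = R_th/(R_th + R_L) = 12.27 / (12.27 + 349) = 0.03396.
So the output falls by 3.40 %.

3.40 %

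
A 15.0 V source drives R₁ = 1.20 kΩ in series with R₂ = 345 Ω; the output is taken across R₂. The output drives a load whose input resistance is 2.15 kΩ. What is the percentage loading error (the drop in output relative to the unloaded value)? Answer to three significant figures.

11.1 %

The divider's output (Thévenin) resistance is R₁‖R₂ = 268.0 Ω.
Fractional drop under load = R_th/(R_th + R_L) = 268.0 / (268.0 + 2150) = 0.1108.
So the output falls by 11.1 %.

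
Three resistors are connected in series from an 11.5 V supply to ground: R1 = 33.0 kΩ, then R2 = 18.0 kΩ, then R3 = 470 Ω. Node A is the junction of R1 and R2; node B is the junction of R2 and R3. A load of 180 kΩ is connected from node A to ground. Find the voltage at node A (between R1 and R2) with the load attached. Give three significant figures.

Below node A the series string R2+R3 = 18470 Ω sits in parallel with the 180000 Ω load: 16750 Ω.
V_A = 11.5 × 16750/(33000 + 16750) = 3.87 V.

V ≈ 3.87 V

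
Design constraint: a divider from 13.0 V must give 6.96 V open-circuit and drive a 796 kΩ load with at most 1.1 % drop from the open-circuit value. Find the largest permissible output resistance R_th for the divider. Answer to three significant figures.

R_th ≤ 8.85 kΩ

Loading drop = R_th/(R_th + R_L) ≤ 0.0110, so R_th ≤ R_L · ε/(1−ε) = 796 kΩ × 0.0110/0.9890 = 8.85 kΩ.
(Any R1, R2 with R2/(R1+R2) = 0.535 and R1‖R2 ≤ 8.85 kΩ will meet the spec.)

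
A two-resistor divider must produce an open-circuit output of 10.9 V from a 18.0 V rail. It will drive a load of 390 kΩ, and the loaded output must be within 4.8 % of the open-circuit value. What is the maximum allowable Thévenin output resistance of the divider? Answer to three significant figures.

Loading drop = R_th/(R_th + R_L) ≤ 0.0480, so R_th ≤ R_L · ε/(1−ε) = 390 kΩ × 0.0480/0.9520 = 19.7 kΩ.
(Any R1, R2 with R2/(R1+R2) = 0.606 and R1‖R2 ≤ 19.7 kΩ will meet the spec.)

R_th ≤ 19.7 kΩ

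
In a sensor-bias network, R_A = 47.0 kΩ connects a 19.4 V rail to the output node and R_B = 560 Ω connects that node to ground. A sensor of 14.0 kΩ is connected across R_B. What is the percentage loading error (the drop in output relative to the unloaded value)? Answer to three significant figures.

The divider's output (Thévenin) resistance is R_A‖R_B = 553.4 Ω.
Fractional drop under load = R_th/(R_th + R_L) = 553.4 / (553.4 + 14000) = 0.03803.
So the output falls by 3.80 %.

3.80 %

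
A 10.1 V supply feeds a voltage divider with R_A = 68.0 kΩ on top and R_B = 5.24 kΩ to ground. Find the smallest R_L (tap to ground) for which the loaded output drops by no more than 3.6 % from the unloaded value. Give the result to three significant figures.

R_L(min) ≈ 130 kΩ

Output resistance R_th = R_A‖R_B = (68.0 × 5.24)/73.24 = 4.865 kΩ.
The fractional drop is R_th/(R_th + R_L); requiring this ≤ 0.0360 gives R_L ≥ R_th(1/0.0360 − 1) = 4.865 × 26.78 = 130 kΩ.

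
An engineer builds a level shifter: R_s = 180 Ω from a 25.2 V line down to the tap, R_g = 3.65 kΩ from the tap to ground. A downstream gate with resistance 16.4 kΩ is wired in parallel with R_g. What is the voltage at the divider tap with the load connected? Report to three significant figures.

V_out ≈ 23.8 V

The load sits in parallel with R_g: R_g‖R_L = (3650 × 16400) / (3650 + 16400) = 2986 Ω.
V_out = 25.2 × 2986 / (180 + 2986) = 25.2 × 2986/3166 = 23.8 V.
(Unloaded it would have been 24.0 V.)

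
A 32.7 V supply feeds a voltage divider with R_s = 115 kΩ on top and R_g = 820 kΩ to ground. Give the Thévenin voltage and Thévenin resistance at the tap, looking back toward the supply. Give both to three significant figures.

V_th is the open-circuit tap voltage: 32.7 × 820/(115 + 820) = 28.7 V.
With the supply zeroed, R_s and R_g appear in parallel from the tap: R_th = R_s‖R_g = (115 × 820)/935.0 = 101 kΩ.

V_th = 28.7 V, R_th = 101 kΩ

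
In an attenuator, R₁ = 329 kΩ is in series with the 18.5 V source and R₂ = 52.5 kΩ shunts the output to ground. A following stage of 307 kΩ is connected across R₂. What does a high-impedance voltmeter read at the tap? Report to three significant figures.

V_out ≈ 2.22 V

The load sits in parallel with R₂: R₂‖R_L = (52.5 × 307) / (52.5 + 307) = 44.83 kΩ.
V_out = 18.5 × 44.83 / (329 + 44.83) = 18.5 × 44.83/373.8 = 2.22 V.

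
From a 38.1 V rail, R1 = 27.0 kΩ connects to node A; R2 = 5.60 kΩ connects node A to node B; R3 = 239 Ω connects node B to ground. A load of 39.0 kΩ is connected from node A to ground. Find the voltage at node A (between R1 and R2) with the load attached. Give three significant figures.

V ≈ 6.03 V

Below node A the series string R2+R3 = 5839 Ω sits in parallel with the 39000 Ω load: 5079 Ω.
V_A = 38.1 × 5079/(27000 + 5079) = 6.03 V.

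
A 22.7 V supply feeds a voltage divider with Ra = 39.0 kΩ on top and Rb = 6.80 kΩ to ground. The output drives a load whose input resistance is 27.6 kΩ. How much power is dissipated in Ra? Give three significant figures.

Total resistance from the source is Ra + (Rb‖R_L) = 44.46 kΩ, so I = 22.7/44.46 kΩ = 0.5106 mA.
P = I²·Ra = (0.5106 mA)² × 39.0 kΩ = 10.2 mW.

P ≈ 10.2 mW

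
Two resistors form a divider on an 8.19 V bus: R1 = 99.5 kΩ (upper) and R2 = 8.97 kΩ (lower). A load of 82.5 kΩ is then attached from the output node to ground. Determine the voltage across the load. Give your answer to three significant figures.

The load sits in parallel with R2: R2‖R_L = (8.97 × 82.5) / (8.97 + 82.5) = 8.090 kΩ.
V_out = 8.19 × 8.090 / (99.5 + 8.090) = 8.19 × 8.090/107.6 = 0.616 V.

V_out ≈ 0.616 V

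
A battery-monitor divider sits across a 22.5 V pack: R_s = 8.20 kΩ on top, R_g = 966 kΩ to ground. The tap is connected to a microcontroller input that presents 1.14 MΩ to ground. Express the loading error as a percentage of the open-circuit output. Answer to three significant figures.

0.708 %

The divider's output (Thévenin) resistance is R_s‖R_g = 8.131 kΩ.
Fractional drop under load = R_th/(R_th + R_L) = 8.131 / (8.131 + 1140) = 0.007082.
So the output falls by 0.708 %.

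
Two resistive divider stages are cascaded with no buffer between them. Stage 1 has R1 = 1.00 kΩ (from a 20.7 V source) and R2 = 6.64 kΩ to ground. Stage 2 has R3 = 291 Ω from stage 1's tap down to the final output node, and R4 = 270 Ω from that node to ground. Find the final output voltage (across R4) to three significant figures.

Stage 2 presents R3+R4 = 561.0 Ω as a load on stage 1's tap.
Stage 1's lower leg becomes R2‖(R3+R4) = 517.3 Ω, so V_mid = 20.7 × 517.3/1517 = 7.057 V.
Stage 2 is itself unloaded: V_out = V_mid × R4/(R3+R4) = 7.057 × 270/561.0 = 3.40 V.

V_out ≈ 3.40 V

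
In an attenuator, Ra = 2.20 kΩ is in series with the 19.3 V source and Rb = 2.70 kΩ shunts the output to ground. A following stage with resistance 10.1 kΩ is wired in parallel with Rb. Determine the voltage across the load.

V_out ≈ 9.50 V

The load sits in parallel with Rb: Rb‖R_L = (2.70 × 10.1) / (2.70 + 10.1) = 2.130 kΩ.
V_out = 19.3 × 2.130 / (2.20 + 2.130) = 19.3 × 2.130/4.330 = 9.50 V.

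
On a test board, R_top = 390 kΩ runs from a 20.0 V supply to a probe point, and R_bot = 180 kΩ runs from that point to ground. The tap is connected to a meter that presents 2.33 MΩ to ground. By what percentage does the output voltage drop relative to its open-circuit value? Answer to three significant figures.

The divider's output (Thévenin) resistance is R_top‖R_bot = 123.2 kΩ.
Fractional drop under load = R_th/(R_th + R_L) = 123.2 / (123.2 + 2330) = 0.05020.
So the output falls by 5.02 %.

5.02 %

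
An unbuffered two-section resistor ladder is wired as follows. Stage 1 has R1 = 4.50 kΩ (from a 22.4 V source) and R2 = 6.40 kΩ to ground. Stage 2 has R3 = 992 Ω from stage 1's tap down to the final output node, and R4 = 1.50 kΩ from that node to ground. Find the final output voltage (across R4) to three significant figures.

V_out ≈ 3.84 V

Stage 2 presents R3+R4 = 2492 Ω as a load on stage 1's tap.
Stage 1's lower leg becomes R2‖(R3+R4) = 1794 Ω, so V_mid = 22.4 × 1794/6294 = 6.384 V.
Stage 2 is itself unloaded: V_out = V_mid × R4/(R3+R4) = 6.384 × 1500/2492 = 3.84 V.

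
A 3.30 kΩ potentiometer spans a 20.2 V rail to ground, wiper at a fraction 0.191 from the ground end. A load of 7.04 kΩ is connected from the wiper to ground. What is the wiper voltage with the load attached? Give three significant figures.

The wiper splits the pot into (1−α)R = 2670 Ω above and αR = 630.3 Ω below.
Lower section ‖ load = 578.5 Ω.
V_wiper = 20.2 × 578.5/(2670 + 578.5) = 3.60 V.

V ≈ 3.60 V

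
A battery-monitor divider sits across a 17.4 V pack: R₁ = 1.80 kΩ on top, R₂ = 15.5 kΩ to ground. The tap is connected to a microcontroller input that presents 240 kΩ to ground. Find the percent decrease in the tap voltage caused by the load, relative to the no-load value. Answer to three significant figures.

The divider's output (Thévenin) resistance is R₁‖R₂ = 1.613 kΩ.
Fractional drop under load = R_th/(R_th + R_L) = 1.613 / (1.613 + 240) = 0.006675.
So the output falls by 0.667 %.

0.667 %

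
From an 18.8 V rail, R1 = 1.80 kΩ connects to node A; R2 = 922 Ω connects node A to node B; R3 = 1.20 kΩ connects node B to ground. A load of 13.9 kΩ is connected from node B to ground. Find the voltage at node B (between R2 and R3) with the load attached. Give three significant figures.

V ≈ 5.43 V

At node B, R3 is in parallel with the load: R3‖R_L = 1105 Ω.
Below node A the resistance is R2 + (R3‖R_L) = 2027 Ω, so V_A = 18.8 × 2027/3827 = 9.957 V.
Then V_B = V_A × (R3‖R_L)/(R2 + R3‖R_L) = 9.957 × 1105/2027 = 5.43 V.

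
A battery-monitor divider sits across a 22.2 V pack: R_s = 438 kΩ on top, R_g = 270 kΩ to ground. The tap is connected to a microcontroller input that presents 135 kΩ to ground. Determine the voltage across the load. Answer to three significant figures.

The load sits in parallel with R_g: R_g‖R_L = (270 × 135) / (270 + 135) = 90.00 kΩ.
V_out = 22.2 × 90.00 / (438 + 90.00) = 22.2 × 90.00/528.0 = 3.78 V.

V_out ≈ 3.78 V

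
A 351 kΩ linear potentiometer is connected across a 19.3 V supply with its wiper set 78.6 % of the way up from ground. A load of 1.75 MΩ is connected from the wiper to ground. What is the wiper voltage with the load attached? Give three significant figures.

V ≈ 14.7 V

The wiper splits the pot into (1−α)R = 75.11 kΩ above and αR = 275.9 kΩ below.
Lower section ‖ load = 238.3 kΩ.
V_wiper = 19.3 × 238.3/(75.11 + 238.3) = 14.7 V.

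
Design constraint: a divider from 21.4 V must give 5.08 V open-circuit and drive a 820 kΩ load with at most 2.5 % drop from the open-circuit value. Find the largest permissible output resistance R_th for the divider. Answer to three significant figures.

Loading drop = R_th/(R_th + R_L) ≤ 0.0250, so R_th ≤ R_L · ε/(1−ε) = 820 kΩ × 0.0250/0.9750 = 21.0 kΩ.
(Any R1, R2 with R2/(R1+R2) = 0.237 and R1‖R2 ≤ 21.0 kΩ will meet the spec.)

R_th ≤ 21.0 kΩ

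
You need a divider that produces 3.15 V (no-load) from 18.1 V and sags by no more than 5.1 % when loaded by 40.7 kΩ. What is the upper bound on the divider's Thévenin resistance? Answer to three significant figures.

R_th ≤ 2.19 kΩ

Loading drop = R_th/(R_th + R_L) ≤ 0.0510, so R_th ≤ R_L · ε/(1−ε) = 40.7 kΩ × 0.0510/0.9490 = 2.19 kΩ.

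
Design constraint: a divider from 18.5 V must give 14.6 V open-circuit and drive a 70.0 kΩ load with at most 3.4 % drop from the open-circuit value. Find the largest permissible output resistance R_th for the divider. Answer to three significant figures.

R_th ≤ 2.46 kΩ

Loading drop = R_th/(R_th + R_L) ≤ 0.0340, so R_th ≤ R_L · ε/(1−ε) = 70.0 kΩ × 0.0340/0.9660 = 2.46 kΩ.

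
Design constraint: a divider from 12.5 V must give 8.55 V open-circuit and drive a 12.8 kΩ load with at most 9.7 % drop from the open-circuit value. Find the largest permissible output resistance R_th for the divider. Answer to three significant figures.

R_th ≤ 1.37 kΩ

Loading drop = R_th/(R_th + R_L) ≤ 0.0970, so R_th ≤ R_L · ε/(1−ε) = 12.8 kΩ × 0.0970/0.9030 = 1.37 kΩ.
(Any R1, R2 with R2/(R1+R2) = 0.684 and R1‖R2 ≤ 1.37 kΩ will meet the spec.)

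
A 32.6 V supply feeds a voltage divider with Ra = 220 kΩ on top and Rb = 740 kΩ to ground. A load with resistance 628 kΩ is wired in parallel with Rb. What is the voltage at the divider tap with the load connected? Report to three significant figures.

V_out ≈ 19.8 V

The load sits in parallel with Rb: Rb‖R_L = (740 × 628) / (740 + 628) = 339.7 kΩ.
V_out = 32.6 × 339.7 / (220 + 339.7) = 32.6 × 339.7/559.7 = 19.8 V.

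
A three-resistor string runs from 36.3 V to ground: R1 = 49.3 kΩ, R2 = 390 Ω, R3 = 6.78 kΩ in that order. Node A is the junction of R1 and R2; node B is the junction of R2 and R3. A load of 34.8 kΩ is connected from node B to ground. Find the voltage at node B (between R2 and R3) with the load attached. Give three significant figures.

V ≈ 3.72 V

At node B, R3 is in parallel with the load: R3‖R_L = 5674 Ω.
Below node A the resistance is R2 + (R3‖R_L) = 6064 Ω, so V_A = 36.3 × 6064/55360 = 3.976 V.
Then V_B = V_A × (R3‖R_L)/(R2 + R3‖R_L) = 3.976 × 5674/6064 = 3.72 V.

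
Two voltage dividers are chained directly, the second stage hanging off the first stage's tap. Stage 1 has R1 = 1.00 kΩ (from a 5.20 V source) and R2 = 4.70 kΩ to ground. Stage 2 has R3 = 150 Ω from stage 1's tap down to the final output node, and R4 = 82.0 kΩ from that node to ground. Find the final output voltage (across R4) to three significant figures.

Stage 2 presents R3+R4 = 82150 Ω as a load on stage 1's tap.
Stage 1's lower leg becomes R2‖(R3+R4) = 4446 Ω, so V_mid = 5.20 × 4446/5446 = 4.245 V.
Stage 2 is itself unloaded: V_out = V_mid × R4/(R3+R4) = 4.245 × 82000/82150 = 4.24 V.

V_out ≈ 4.24 V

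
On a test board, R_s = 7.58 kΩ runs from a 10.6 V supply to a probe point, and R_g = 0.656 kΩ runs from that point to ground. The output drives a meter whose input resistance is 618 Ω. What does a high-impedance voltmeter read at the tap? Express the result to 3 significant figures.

V_out ≈ 0.427 V

The load sits in parallel with R_g: R_g‖R_L = (656 × 618) / (656 + 618) = 318.2 Ω.
V_out = 10.6 × 318.2 / (7580 + 318.2) = 10.6 × 318.2/7898 = 0.427 V.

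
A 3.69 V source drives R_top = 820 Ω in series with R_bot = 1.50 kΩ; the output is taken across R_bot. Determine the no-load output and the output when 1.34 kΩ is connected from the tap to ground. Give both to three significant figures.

Unloaded: 2.39 V; loaded: 1.71 V

Open-circuit: V = 3.69 × 1500/(820 + 1500) = 2.39 V.
With the load, R_bot becomes R_bot‖R_L = 707.7 Ω, so V = 3.69 × 707.7/1528 = 1.71 V.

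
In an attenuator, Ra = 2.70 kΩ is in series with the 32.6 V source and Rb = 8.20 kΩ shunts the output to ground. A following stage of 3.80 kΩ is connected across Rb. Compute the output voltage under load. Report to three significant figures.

The load sits in parallel with Rb: Rb‖R_L = (8.20 × 3.80) / (8.20 + 3.80) = 2.597 kΩ.
V_out = 32.6 × 2.597 / (2.70 + 2.597) = 32.6 × 2.597/5.297 = 16.0 V.

V_out ≈ 16.0 V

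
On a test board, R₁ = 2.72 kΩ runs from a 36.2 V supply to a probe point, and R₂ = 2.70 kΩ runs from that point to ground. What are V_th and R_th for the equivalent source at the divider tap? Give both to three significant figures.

V_th is the open-circuit tap voltage: 36.2 × 2.70/(2.72 + 2.70) = 18.0 V.
With the supply zeroed, R₁ and R₂ appear in parallel from the tap: R_th = R₁‖R₂ = (2.72 × 2.70)/5.420 = 1.35 kΩ.

V_th = 18.0 V, R_th = 1.35 kΩ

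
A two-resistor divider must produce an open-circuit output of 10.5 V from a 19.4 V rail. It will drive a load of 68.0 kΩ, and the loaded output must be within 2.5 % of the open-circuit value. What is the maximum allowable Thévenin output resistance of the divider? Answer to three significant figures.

R_th ≤ 1.74 kΩ

Loading drop = R_th/(R_th + R_L) ≤ 0.0250, so R_th ≤ R_L · ε/(1−ε) = 68.0 kΩ × 0.0250/0.9750 = 1.74 kΩ.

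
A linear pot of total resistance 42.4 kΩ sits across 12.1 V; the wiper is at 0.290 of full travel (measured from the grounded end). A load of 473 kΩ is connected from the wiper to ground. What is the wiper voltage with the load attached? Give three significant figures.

The wiper splits the pot into (1−α)R = 30.10 kΩ above and αR = 12.30 kΩ below.
Lower section ‖ load = 11.98 kΩ.
V_wiper = 12.1 × 11.98/(30.10 + 11.98) = 3.45 V.

V ≈ 3.45 V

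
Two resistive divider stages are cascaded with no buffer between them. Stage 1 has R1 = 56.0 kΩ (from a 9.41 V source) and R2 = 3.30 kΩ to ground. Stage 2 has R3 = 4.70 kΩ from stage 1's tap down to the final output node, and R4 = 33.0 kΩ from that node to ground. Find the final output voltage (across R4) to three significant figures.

V_out ≈ 0.423 V

Stage 2 presents R3+R4 = 37.70 kΩ as a load on stage 1's tap.
Stage 1's lower leg becomes R2‖(R3+R4) = 3.034 kΩ, so V_mid = 9.41 × 3.034/59.03 = 0.4837 V.
Stage 2 is itself unloaded: V_out = V_mid × R4/(R3+R4) = 0.4837 × 33.0/37.70 = 0.423 V.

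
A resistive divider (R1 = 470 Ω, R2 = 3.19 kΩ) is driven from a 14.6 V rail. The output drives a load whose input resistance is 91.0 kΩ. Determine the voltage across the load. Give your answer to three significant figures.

V_out ≈ 12.7 V

The load sits in parallel with R2: R2‖R_L = (3190 × 91000) / (3190 + 91000) = 3082 Ω.
V_out = 14.6 × 3082 / (470 + 3082) = 14.6 × 3082/3552 = 12.7 V.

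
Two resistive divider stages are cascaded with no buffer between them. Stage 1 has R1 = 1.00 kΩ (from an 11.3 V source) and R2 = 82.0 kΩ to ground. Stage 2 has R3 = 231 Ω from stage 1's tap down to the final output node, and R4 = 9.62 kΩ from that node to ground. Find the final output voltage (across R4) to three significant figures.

Stage 2 presents R3+R4 = 9851 Ω as a load on stage 1's tap.
Stage 1's lower leg becomes R2‖(R3+R4) = 8794 Ω, so V_mid = 11.3 × 8794/9794 = 10.15 V.
Stage 2 is itself unloaded: V_out = V_mid × R4/(R3+R4) = 10.15 × 9620/9851 = 9.91 V.

V_out ≈ 9.91 V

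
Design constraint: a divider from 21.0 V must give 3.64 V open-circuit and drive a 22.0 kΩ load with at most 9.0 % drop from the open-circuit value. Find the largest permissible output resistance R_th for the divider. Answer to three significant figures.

R_th ≤ 2.18 kΩ

Loading drop = R_th/(R_th + R_L) ≤ 0.0900, so R_th ≤ R_L · ε/(1−ε) = 22.0 kΩ × 0.0900/0.9100 = 2.18 kΩ.
(Any R1, R2 with R2/(R1+R2) = 0.173 and R1‖R2 ≤ 2.18 kΩ will meet the spec.)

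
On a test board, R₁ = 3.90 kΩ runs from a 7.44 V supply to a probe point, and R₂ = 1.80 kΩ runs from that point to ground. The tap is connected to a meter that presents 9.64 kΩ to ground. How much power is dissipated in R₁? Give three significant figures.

Total resistance from the source is R₁ + (R₂‖R_L) = 5.417 kΩ, so I = 7.44/5.417 kΩ = 1.374 mA.
P = I²·R₁ = (1.374 mA)² × 3.90 kΩ = 7.36 mW.

P ≈ 7.36 mW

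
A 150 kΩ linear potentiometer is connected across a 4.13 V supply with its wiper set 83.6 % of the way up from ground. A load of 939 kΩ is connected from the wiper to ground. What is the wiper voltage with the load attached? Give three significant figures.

The wiper splits the pot into (1−α)R = 24.60 kΩ above and αR = 125.4 kΩ below.
Lower section ‖ load = 110.6 kΩ.
V_wiper = 4.13 × 110.6/(24.60 + 110.6) = 3.38 V.

V ≈ 3.38 V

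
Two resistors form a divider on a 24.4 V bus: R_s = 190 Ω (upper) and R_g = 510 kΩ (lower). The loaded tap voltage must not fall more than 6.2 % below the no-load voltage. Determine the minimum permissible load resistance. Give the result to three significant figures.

Output resistance R_th = R_s‖R_g = (190 × 510000)/510200 = 189.9 Ω.
The fractional drop is R_th/(R_th + R_L); requiring this ≤ 0.0620 gives R_L ≥ R_th(1/0.0620 − 1) = 189.9 × 15.13 = 2.87 kΩ.

R_L(min) ≈ 2.87 kΩ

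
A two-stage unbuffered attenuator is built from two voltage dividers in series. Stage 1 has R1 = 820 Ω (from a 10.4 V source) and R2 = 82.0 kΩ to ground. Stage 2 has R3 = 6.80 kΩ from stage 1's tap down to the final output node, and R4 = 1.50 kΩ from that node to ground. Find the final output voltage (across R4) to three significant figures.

V_out ≈ 1.70 V

Stage 2 presents R3+R4 = 8300 Ω as a load on stage 1's tap.
Stage 1's lower leg becomes R2‖(R3+R4) = 7537 Ω, so V_mid = 10.4 × 7537/8357 = 9.380 V.
Stage 2 is itself unloaded: V_out = V_mid × R4/(R3+R4) = 9.380 × 1500/8300 = 1.70 V.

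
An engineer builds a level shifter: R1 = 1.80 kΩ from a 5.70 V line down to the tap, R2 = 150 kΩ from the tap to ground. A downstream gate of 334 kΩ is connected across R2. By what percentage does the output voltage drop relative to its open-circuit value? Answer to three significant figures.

The divider's output (Thévenin) resistance is R1‖R2 = 1.779 kΩ.
Fractional drop under load = R_th/(R_th + R_L) = 1.779 / (1.779 + 334) = 0.005297.
So the output falls by 0.530 %.

0.530 %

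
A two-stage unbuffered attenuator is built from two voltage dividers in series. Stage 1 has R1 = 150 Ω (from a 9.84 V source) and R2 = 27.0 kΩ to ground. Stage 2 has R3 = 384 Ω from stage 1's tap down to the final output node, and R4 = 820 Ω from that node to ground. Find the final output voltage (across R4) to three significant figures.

Stage 2 presents R3+R4 = 1204 Ω as a load on stage 1's tap.
Stage 1's lower leg becomes R2‖(R3+R4) = 1153 Ω, so V_mid = 9.84 × 1153/1303 = 8.707 V.
Stage 2 is itself unloaded: V_out = V_mid × R4/(R3+R4) = 8.707 × 820/1204 = 5.93 V.

V_out ≈ 5.93 V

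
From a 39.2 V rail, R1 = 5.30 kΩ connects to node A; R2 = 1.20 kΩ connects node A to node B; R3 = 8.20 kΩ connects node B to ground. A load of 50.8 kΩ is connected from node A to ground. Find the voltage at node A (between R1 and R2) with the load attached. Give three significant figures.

Below node A the series string R2+R3 = 9.400 kΩ sits in parallel with the 50.8 kΩ load: 7.932 kΩ.
V_A = 39.2 × 7.932/(5.30 + 7.932) = 23.5 V.

V ≈ 23.5 V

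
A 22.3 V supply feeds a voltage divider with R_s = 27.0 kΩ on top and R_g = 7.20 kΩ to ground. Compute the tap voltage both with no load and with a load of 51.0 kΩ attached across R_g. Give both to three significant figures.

Unloaded: 4.69 V; loaded: 4.22 V

Open-circuit: V = 22.3 × 7.20/(27.0 + 7.20) = 4.69 V.
With the load, R_g becomes R_g‖R_L = 6.309 kΩ, so V = 22.3 × 6.309/33.31 = 4.22 V.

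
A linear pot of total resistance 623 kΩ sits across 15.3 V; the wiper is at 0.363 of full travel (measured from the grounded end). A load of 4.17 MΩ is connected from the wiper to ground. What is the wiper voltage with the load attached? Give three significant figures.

V ≈ 5.37 V

The wiper splits the pot into (1−α)R = 396.9 kΩ above and αR = 226.1 kΩ below.
Lower section ‖ load = 214.5 kΩ.
V_wiper = 15.3 × 214.5/(396.9 + 214.5) = 5.37 V.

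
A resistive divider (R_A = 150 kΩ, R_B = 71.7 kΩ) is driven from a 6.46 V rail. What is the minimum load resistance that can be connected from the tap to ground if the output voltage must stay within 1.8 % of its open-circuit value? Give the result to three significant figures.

Output resistance R_th = R_A‖R_B = (150 × 71.7)/221.7 = 48.51 kΩ.
The fractional drop is R_th/(R_th + R_L); requiring this ≤ 0.0180 gives R_L ≥ R_th(1/0.0180 − 1) = 48.51 × 54.56 = 2.65 MΩ.

R_L(min) ≈ 2.65 MΩ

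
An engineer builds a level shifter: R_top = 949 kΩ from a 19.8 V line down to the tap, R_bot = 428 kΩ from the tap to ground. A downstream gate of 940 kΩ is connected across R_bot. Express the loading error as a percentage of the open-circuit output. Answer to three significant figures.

23.9 %

The divider's output (Thévenin) resistance is R_top‖R_bot = 295.0 kΩ.
Fractional drop under load = R_th/(R_th + R_L) = 295.0 / (295.0 + 940) = 0.2388.
So the output falls by 23.9 %.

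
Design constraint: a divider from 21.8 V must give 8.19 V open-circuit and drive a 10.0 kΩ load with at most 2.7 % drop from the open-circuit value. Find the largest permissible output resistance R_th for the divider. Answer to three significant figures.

R_th ≤ 277 Ω

Loading drop = R_th/(R_th + R_L) ≤ 0.0270, so R_th ≤ R_L · ε/(1−ε) = 10.0 kΩ × 0.0270/0.9730 = 277 Ω.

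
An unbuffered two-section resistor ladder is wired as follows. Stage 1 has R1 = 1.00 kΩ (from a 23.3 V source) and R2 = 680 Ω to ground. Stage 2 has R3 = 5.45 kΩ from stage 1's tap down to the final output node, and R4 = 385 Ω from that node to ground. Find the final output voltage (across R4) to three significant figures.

V_out ≈ 0.582 V

Stage 2 presents R3+R4 = 5835 Ω as a load on stage 1's tap.
Stage 1's lower leg becomes R2‖(R3+R4) = 609.0 Ω, so V_mid = 23.3 × 609.0/1609 = 8.819 V.
Stage 2 is itself unloaded: V_out = V_mid × R4/(R3+R4) = 8.819 × 385/5835 = 0.582 V.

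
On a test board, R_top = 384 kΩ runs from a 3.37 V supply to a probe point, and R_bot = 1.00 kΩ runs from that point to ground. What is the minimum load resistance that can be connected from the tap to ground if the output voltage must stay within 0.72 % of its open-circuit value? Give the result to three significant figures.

Output resistance R_th = R_top‖R_bot = (384000 × 1000)/385000 = 997.4 Ω.
The fractional drop is R_th/(R_th + R_L); requiring this ≤ 0.00720 gives R_L ≥ R_th(1/0.00720 − 1) = 997.4 × 137.9 = 138 kΩ.

R_L(min) ≈ 138 kΩ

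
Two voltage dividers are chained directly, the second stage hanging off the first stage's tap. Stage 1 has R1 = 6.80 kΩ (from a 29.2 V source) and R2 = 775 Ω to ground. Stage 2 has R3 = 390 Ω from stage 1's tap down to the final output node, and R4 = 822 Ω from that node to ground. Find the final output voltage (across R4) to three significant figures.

V_out ≈ 1.29 V

Stage 2 presents R3+R4 = 1212 Ω as a load on stage 1's tap.
Stage 1's lower leg becomes R2‖(R3+R4) = 472.7 Ω, so V_mid = 29.2 × 472.7/7273 = 1.898 V.
Stage 2 is itself unloaded: V_out = V_mid × R4/(R3+R4) = 1.898 × 822/1212 = 1.29 V.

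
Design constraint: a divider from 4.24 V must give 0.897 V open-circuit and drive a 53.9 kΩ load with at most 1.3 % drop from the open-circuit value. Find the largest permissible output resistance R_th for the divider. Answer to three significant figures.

R_th ≤ 710 Ω

Loading drop = R_th/(R_th + R_L) ≤ 0.0130, so R_th ≤ R_L · ε/(1−ε) = 53.9 kΩ × 0.0130/0.9870 = 710 Ω.
(Any R1, R2 with R2/(R1+R2) = 0.212 and R1‖R2 ≤ 710 Ω will meet the spec.)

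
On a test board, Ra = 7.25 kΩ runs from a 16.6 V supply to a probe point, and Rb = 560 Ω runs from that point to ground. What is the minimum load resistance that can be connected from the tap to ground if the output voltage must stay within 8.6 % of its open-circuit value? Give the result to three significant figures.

Output resistance R_th = Ra‖Rb = (7250 × 560)/7810 = 519.8 Ω.
The fractional drop is R_th/(R_th + R_L); requiring this ≤ 0.0860 gives R_L ≥ R_th(1/0.0860 − 1) = 519.8 × 10.63 = 5.52 kΩ.

R_L(min) ≈ 5.52 kΩ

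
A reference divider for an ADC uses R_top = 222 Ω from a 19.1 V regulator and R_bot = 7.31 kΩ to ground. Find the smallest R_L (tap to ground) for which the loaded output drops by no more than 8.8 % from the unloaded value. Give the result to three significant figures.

R_L(min) ≈ 2.23 kΩ

Output resistance R_th = R_top‖R_bot = (222 × 7310)/7532 = 215.5 Ω.
The fractional drop is R_th/(R_th + R_L); requiring this ≤ 0.0880 gives R_L ≥ R_th(1/0.0880 − 1) = 215.5 × 10.36 = 2.23 kΩ.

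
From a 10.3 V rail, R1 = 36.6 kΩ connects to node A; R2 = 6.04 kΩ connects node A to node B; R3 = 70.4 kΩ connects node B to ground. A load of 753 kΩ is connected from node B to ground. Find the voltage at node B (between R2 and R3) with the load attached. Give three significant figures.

V ≈ 6.20 V

At node B, R3 is in parallel with the load: R3‖R_L = 64.38 kΩ.
Below node A the resistance is R2 + (R3‖R_L) = 70.42 kΩ, so V_A = 10.3 × 70.42/107.0 = 6.778 V.
Then V_B = V_A × (R3‖R_L)/(R2 + R3‖R_L) = 6.778 × 64.38/70.42 = 6.20 V.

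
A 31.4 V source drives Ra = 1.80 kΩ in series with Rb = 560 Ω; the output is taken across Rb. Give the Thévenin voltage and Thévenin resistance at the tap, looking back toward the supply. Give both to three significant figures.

V_th = 7.45 V, R_th = 427 Ω

V_th is the open-circuit tap voltage: 31.4 × 560/(1800 + 560) = 7.45 V.
With the supply zeroed, Ra and Rb appear in parallel from the tap: R_th = Ra‖Rb = (1800 × 560)/2360 = 427 Ω.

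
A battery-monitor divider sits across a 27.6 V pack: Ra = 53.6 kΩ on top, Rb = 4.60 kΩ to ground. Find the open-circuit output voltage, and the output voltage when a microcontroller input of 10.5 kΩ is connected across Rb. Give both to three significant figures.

Unloaded: 2.18 V; loaded: 1.55 V

Open-circuit: V = 27.6 × 4.60/(53.6 + 4.60) = 2.18 V.
With the load, Rb becomes Rb‖R_L = 3.199 kΩ, so V = 27.6 × 3.199/56.80 = 1.55 V.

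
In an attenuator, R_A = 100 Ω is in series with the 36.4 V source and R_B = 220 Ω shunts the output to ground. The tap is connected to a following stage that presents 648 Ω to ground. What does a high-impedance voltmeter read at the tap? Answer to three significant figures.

The load sits in parallel with R_B: R_B‖R_L = (220 × 648) / (220 + 648) = 164.2 Ω.
V_out = 36.4 × 164.2 / (100 + 164.2) = 36.4 × 164.2/264.2 = 22.6 V.

V_out ≈ 22.6 V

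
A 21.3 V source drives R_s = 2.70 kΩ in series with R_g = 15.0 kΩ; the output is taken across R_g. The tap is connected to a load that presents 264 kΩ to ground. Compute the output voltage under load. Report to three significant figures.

V_out ≈ 17.9 V

The load sits in parallel with R_g: R_g‖R_L = (15.0 × 264) / (15.0 + 264) = 14.19 kΩ.
V_out = 21.3 × 14.19 / (2.70 + 14.19) = 21.3 × 14.19/16.89 = 17.9 V.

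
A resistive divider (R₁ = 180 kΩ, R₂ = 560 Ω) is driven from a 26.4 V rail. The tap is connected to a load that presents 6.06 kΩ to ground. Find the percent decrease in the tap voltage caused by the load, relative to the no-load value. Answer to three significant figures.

Unloaded V = 26.4 × 560/180600 = 0.081879 V.
Loaded: R₂‖R_L = 512.6 Ω, giving V = 26.4 × 512.6/180500 = 0.074972 V.
Drop = (0.081879 − 0.074972) / 0.081879 = 8.44 %.

8.44 %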